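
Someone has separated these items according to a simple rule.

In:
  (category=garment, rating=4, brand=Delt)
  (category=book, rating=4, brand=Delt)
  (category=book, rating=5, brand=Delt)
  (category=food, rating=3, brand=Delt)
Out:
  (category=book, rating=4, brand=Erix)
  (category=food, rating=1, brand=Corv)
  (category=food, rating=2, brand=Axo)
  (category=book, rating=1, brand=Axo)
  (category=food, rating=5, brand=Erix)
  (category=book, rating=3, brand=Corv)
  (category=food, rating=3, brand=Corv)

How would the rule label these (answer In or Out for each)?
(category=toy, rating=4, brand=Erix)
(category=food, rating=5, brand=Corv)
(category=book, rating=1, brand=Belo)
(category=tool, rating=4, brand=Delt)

A rule that fits every label: brand is Delt — true of each 'In' example, false of each 'Out' one.
Out: (category=toy, rating=4, brand=Erix), since brand is Erix.
Out: (category=food, rating=5, brand=Corv), since brand is Corv.
Out: (category=book, rating=1, brand=Belo), since brand is Belo.
In: (category=tool, rating=4, brand=Delt), since brand is Delt.

Out, Out, Out, In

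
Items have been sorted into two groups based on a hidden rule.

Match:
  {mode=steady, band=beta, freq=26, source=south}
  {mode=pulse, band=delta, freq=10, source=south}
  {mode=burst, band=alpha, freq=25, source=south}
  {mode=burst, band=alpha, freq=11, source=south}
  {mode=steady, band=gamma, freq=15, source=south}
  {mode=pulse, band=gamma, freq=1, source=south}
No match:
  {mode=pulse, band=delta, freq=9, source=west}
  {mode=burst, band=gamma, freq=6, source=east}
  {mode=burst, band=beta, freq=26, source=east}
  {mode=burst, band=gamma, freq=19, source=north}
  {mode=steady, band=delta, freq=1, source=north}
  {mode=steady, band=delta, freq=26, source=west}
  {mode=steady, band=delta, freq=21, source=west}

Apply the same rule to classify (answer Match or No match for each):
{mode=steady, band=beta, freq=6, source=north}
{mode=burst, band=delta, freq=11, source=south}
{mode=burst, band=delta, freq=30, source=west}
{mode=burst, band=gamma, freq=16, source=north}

No match, Match, No match, No match

All 'Match' examples share one property — source is south — and every 'No match' example lacks it.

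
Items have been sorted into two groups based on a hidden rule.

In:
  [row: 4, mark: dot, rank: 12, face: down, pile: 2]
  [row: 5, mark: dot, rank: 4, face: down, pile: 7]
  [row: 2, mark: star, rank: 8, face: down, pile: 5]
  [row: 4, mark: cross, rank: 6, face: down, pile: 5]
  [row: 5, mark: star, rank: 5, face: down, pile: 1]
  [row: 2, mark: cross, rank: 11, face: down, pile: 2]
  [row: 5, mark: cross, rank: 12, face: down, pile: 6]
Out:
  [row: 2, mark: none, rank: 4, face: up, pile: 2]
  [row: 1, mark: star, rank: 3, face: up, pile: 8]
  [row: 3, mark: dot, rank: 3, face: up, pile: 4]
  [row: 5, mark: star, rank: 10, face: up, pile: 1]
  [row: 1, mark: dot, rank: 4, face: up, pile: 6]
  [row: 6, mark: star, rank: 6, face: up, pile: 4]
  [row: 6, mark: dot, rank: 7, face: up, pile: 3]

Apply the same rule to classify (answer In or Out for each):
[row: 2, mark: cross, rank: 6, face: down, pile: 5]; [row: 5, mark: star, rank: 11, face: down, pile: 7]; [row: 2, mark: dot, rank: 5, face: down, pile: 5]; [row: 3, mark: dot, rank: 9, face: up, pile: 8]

In, In, In, Out

Every 'In' example satisfies: face is down. None of the 'Out' examples do.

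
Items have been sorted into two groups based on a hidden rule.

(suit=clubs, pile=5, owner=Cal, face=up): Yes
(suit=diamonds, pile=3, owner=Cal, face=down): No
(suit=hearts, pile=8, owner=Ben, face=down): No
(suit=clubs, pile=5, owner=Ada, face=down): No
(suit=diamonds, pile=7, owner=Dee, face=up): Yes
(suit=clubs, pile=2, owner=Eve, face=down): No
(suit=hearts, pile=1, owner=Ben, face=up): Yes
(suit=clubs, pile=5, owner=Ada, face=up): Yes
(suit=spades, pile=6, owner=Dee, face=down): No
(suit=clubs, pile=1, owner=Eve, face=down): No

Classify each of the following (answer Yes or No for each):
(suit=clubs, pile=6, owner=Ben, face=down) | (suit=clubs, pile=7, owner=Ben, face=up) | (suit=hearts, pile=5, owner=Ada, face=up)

Every 'Yes' example satisfies: face is up. None of the 'No' examples do.
(suit=clubs, pile=6, owner=Ben, face=down) → face is down → No. (suit=clubs, pile=7, owner=Ben, face=up) → face is up → Yes. (suit=hearts, pile=5, owner=Ada, face=up) → face is up → Yes.

No, Yes, Yes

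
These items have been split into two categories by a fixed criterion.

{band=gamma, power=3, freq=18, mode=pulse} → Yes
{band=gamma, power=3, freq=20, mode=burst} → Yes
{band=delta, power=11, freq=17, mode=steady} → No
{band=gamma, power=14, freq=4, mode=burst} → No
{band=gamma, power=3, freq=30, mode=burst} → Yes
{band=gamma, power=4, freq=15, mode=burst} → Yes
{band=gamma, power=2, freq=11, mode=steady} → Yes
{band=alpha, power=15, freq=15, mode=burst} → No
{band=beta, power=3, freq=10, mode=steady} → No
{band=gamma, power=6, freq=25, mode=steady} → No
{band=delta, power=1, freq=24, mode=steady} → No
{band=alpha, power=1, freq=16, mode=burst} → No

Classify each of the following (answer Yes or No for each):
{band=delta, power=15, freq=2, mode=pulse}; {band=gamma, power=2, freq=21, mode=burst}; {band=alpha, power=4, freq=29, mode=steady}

All 'Yes' examples share one property — band is gamma AND power ≤ 4 — and every 'No' example lacks it.
{band=delta, power=15, freq=2, mode=pulse}: band is delta, power = 15, lacks this property → No. {band=gamma, power=2, freq=21, mode=burst}: band is gamma, power = 2, satisfies this → Yes. {band=alpha, power=4, freq=29, mode=steady}: band is alpha, power = 4, lacks this property → No.

No, Yes, No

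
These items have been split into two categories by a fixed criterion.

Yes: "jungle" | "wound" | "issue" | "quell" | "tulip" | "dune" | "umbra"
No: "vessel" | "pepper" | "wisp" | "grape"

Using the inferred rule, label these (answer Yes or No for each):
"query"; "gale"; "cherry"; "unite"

One predicate separates the groups cleanly: contains 'u'.
Yes: "query", since has 'u'. No: "gale", since no 'u'. No: "cherry", since no 'u'. Yes: "unite", since has 'u'.

Yes, No, No, Yes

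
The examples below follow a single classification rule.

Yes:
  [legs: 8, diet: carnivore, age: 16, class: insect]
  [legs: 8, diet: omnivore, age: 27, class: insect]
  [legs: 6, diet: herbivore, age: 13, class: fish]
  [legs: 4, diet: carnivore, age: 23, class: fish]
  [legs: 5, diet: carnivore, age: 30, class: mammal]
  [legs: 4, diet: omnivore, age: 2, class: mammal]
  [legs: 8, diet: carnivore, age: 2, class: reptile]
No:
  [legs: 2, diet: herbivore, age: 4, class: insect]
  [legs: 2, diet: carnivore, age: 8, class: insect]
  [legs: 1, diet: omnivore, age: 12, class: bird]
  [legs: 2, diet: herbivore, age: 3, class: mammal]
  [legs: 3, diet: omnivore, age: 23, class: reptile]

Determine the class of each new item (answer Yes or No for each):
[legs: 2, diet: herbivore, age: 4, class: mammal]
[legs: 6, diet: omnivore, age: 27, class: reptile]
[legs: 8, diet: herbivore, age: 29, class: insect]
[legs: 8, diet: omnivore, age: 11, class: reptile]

The common property of the 'Yes' items is: legs ≥ 4. No 'No' item has it.
[legs: 2, diet: herbivore, age: 4, class: mammal]: legs = 2, doesn't match → No. [legs: 6, diet: omnivore, age: 27, class: reptile]: legs = 6, meets the rule → Yes. [legs: 8, diet: herbivore, age: 29, class: insect]: legs = 8, meets the rule → Yes. [legs: 8, diet: omnivore, age: 11, class: reptile]: legs = 8, meets the rule → Yes.

No, Yes, Yes, Yes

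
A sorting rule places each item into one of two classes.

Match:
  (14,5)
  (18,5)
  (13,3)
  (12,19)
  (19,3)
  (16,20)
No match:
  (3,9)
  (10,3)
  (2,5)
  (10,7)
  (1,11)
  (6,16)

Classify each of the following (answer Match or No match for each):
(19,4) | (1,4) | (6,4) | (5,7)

Match, No match, No match, No match

All 'Match' examples share one property — first ≥ 11 — and every 'No match' example lacks it.
Match: (19,4), since first 19.
No match: (1,4), since first 1.
No match: (6,4), since first 6.
No match: (5,7), since first 5.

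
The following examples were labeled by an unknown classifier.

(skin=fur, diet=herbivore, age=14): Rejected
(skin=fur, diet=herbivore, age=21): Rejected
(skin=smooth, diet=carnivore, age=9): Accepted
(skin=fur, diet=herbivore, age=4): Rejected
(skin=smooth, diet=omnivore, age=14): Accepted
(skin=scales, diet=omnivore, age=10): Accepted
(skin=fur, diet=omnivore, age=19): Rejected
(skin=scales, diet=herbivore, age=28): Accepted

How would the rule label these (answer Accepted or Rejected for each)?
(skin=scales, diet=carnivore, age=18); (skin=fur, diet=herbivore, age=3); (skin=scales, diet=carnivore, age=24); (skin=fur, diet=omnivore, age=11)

Looking at the examples, the only property every 'Accepted' case has and every 'Rejected' case lacks is: skin is not fur.
(skin=scales, diet=carnivore, age=18): skin is scales, meets the rule → Accepted.
(skin=fur, diet=herbivore, age=3): skin is fur, does not fit → Rejected.
(skin=scales, diet=carnivore, age=24): skin is scales, meets the rule → Accepted.
(skin=fur, diet=omnivore, age=11): skin is fur, does not fit → Rejected.

Accepted, Rejected, Accepted, Rejected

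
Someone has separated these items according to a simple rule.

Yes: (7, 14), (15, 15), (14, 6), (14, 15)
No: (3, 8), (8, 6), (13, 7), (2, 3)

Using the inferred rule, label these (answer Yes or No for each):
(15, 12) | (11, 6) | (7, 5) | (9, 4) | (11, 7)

Yes, No, No, No, No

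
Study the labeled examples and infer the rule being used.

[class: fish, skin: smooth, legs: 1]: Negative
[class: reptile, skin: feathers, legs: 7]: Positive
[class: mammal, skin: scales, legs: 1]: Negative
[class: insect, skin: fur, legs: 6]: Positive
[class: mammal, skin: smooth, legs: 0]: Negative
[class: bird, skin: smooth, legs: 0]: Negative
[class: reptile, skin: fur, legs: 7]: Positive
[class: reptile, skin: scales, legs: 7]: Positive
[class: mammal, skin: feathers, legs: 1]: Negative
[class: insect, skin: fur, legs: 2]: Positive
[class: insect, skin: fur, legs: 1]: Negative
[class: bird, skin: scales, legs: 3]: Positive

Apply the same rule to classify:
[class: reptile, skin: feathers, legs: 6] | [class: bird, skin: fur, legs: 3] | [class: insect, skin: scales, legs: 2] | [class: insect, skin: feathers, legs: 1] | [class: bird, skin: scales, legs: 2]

A rule that fits every label: legs ≥ 2 — true of each 'Positive' example, false of each 'Negative' one.
Positive: [class: reptile, skin: feathers, legs: 6], since legs = 6.
Positive: [class: bird, skin: fur, legs: 3], since legs = 3.
Positive: [class: insect, skin: scales, legs: 2], since legs = 2.
Negative: [class: insect, skin: feathers, legs: 1], since legs = 1.
Positive: [class: bird, skin: scales, legs: 2], since legs = 2.

Positive, Positive, Positive, Negative, Positive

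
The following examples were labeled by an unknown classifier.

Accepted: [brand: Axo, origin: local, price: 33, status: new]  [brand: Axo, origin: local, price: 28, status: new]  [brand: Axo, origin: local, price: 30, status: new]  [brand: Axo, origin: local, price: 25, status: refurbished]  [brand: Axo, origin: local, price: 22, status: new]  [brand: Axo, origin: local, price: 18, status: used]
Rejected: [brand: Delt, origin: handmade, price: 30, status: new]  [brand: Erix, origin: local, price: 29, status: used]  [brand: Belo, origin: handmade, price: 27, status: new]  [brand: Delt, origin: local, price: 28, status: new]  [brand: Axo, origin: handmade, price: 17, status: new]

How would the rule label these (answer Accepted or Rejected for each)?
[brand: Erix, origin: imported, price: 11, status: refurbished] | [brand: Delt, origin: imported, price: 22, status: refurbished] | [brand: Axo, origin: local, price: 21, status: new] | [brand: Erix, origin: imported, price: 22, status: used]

The simplest hypothesis consistent with all the labels is: origin is local AND brand is Axo.
[brand: Erix, origin: imported, price: 11, status: refurbished] → origin is imported, brand is Erix → Rejected.
[brand: Delt, origin: imported, price: 22, status: refurbished] → origin is imported, brand is Delt → Rejected.
[brand: Axo, origin: local, price: 21, status: new] → origin is local, brand is Axo → Accepted.
[brand: Erix, origin: imported, price: 22, status: used] → origin is imported, brand is Erix → Rejected.

Rejected, Rejected, Accepted, Rejected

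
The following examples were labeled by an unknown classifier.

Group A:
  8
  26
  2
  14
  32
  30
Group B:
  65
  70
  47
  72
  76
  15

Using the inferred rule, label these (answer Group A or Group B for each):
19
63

The rule appears to be: even AND at most 32.
19: Group B (19 is odd, 19 ≤ 32). 63: Group B (63 is odd, 63 > 32).

Group B, Group B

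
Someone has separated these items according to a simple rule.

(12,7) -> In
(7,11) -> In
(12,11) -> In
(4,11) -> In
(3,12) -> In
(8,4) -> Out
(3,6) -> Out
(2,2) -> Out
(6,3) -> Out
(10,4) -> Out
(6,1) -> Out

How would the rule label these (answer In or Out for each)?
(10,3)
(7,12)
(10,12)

Out, In, In

A rule that fits every label: sum ≥ 15 — true of each 'In' example, false of each 'Out' one.
(10,3): 10+3 = 13 — does not satisfy this, so Out. (7,12): 7+12 = 19 — has this property, so In. (10,12): 10+12 = 22 — has this property, so In.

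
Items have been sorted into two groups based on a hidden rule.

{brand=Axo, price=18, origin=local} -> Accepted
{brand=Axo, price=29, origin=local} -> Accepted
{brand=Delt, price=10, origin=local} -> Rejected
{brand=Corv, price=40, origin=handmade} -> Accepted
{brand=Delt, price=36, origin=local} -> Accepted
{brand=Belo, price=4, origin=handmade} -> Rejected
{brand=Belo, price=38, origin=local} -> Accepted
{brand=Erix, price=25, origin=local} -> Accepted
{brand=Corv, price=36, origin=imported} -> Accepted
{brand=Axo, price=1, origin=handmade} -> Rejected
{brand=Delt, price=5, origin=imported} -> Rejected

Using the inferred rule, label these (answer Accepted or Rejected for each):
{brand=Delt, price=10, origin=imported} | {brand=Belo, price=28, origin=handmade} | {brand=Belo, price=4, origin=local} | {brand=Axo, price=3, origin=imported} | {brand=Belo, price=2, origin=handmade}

Rejected, Accepted, Rejected, Rejected, Rejected

Every 'Accepted' example satisfies: price ≥ 18. None of the 'Rejected' examples do.
Rejected: {brand=Delt, price=10, origin=imported}, since price = 10. Accepted: {brand=Belo, price=28, origin=handmade}, since price = 28. Rejected: {brand=Belo, price=4, origin=local}, since price = 4. Rejected: {brand=Axo, price=3, origin=imported}, since price = 3. Rejected: {brand=Belo, price=2, origin=handmade}, since price = 2.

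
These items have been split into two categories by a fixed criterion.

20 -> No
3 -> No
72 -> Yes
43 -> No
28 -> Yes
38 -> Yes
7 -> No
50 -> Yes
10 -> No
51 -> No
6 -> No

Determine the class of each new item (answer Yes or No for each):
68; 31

Yes, No

All 'Yes' examples share one property — even AND at least 28 — and every 'No' example lacks it.
68: 68 is even, 68 ≥ 28 — has this property, so Yes. 31: 31 is odd, 31 ≥ 28 — lacks this property, so No.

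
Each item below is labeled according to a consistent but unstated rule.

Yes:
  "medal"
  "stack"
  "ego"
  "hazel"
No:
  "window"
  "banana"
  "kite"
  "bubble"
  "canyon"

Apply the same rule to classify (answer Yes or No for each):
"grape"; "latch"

Every 'Yes' example satisfies: odd length. None of the 'No' examples do.
"grape": Yes (length 5).
"latch": Yes (length 5).

Yes, Yes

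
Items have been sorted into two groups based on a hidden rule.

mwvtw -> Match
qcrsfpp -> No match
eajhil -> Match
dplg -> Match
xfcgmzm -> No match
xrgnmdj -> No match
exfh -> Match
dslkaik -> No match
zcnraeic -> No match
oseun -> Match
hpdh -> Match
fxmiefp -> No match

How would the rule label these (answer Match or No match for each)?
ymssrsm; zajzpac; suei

No match, No match, Match

The rule appears to be: length ≤ 6.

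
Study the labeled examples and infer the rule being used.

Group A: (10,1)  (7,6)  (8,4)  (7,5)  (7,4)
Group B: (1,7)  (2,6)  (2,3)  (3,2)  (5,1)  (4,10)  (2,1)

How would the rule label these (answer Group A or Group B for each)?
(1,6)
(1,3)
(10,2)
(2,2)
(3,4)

Group B, Group B, Group A, Group B, Group B

A rule that fits every label: first ≥ 6 — true of each 'Group A' example, false of each 'Group B' one.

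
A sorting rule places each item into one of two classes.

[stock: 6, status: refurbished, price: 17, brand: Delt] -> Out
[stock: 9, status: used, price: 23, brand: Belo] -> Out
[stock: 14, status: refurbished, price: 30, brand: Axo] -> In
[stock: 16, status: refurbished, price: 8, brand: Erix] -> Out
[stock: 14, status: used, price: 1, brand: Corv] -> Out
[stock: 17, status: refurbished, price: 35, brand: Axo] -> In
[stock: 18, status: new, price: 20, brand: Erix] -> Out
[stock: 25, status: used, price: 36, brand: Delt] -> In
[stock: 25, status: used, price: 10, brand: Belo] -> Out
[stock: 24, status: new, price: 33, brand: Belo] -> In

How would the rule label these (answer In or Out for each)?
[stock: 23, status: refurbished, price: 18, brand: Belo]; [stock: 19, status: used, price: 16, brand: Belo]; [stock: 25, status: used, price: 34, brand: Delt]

All 'In' examples share one property — price ≥ 30 — and every 'Out' example lacks it.
[stock: 23, status: refurbished, price: 18, brand: Belo]: Out (price = 18). [stock: 19, status: used, price: 16, brand: Belo]: Out (price = 16). [stock: 25, status: used, price: 34, brand: Delt]: In (price = 34).

Out, Out, In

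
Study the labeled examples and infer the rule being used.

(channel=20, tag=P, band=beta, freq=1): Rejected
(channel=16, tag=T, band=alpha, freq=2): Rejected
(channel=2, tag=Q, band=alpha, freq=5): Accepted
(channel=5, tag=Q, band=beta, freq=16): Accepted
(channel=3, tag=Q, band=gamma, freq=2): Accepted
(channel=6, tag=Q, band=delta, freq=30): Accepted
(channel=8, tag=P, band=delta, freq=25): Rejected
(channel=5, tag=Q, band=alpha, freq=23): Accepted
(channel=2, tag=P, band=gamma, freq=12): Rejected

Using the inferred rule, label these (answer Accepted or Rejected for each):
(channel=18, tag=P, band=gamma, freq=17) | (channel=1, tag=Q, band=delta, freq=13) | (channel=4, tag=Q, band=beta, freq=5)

Rejected, Accepted, Accepted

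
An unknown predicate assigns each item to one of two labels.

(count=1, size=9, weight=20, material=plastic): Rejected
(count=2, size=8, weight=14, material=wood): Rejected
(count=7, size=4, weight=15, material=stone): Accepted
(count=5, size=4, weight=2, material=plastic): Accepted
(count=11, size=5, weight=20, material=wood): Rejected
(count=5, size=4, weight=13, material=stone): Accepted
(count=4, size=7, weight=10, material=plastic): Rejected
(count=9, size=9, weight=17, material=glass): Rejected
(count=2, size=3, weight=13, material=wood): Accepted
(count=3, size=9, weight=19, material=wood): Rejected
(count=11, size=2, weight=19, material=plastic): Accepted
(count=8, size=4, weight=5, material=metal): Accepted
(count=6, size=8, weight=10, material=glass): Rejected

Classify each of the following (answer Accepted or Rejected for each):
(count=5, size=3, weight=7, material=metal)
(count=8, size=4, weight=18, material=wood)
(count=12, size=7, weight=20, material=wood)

The pattern is that an item is 'Accepted' exactly when: size ≤ 4.
(count=5, size=3, weight=7, material=metal) — size = 3, hence Accepted. (count=8, size=4, weight=18, material=wood) — size = 4, hence Accepted. (count=12, size=7, weight=20, material=wood) — size = 7, hence Rejected.

Accepted, Accepted, Rejected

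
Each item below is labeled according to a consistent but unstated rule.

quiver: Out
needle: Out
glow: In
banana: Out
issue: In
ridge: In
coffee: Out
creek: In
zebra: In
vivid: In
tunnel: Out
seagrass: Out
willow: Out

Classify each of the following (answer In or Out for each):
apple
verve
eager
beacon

In, In, In, Out

The rule appears to be: length ≤ 5.
apple → length 5 → In. verve → length 5 → In. eager → length 5 → In. beacon → length 6 → Out.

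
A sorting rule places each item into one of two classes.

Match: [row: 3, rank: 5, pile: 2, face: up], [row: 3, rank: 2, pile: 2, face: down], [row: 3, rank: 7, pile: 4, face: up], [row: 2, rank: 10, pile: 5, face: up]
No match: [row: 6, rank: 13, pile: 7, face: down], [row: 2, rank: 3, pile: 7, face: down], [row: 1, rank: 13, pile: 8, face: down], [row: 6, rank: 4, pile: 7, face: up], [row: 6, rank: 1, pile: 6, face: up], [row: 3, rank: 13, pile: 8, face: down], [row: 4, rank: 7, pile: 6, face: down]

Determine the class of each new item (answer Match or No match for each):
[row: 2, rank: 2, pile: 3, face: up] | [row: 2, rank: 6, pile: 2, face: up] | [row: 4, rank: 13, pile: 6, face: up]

Match, Match, No match

The rule appears to be: pile ≤ 5.
[row: 2, rank: 2, pile: 3, face: up]: pile = 3 — qualifies, so Match.
[row: 2, rank: 6, pile: 2, face: up]: pile = 2 — qualifies, so Match.
[row: 4, rank: 13, pile: 6, face: up]: pile = 6 — does not fit, so No match.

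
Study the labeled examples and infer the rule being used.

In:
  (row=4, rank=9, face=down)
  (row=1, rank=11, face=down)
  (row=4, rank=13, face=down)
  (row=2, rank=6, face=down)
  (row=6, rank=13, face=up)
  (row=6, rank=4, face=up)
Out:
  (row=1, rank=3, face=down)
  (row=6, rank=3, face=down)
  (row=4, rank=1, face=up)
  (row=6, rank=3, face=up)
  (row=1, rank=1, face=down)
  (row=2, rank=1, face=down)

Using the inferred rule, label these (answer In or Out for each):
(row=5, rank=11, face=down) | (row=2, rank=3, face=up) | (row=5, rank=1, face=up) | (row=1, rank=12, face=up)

In, Out, Out, In

'In' ⟺ rank ≥ 4.
In: (row=5, rank=11, face=down), since rank = 11.
Out: (row=2, rank=3, face=up), since rank = 3.
Out: (row=5, rank=1, face=up), since rank = 1.
In: (row=1, rank=12, face=up), since rank = 12.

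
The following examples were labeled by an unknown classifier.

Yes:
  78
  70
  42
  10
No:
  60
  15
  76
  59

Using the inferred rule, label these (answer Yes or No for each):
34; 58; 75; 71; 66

Yes, Yes, No, No, Yes

All 'Yes' examples share one property — ≡ 2 (mod 4) — and every 'No' example lacks it.
34: 34 mod 4 = 2 — passes, so Yes.
58: 58 mod 4 = 2 — passes, so Yes.
75: 75 mod 4 = 3 — fails this test, so No.
71: 71 mod 4 = 3 — fails this test, so No.
66: 66 mod 4 = 2 — passes, so Yes.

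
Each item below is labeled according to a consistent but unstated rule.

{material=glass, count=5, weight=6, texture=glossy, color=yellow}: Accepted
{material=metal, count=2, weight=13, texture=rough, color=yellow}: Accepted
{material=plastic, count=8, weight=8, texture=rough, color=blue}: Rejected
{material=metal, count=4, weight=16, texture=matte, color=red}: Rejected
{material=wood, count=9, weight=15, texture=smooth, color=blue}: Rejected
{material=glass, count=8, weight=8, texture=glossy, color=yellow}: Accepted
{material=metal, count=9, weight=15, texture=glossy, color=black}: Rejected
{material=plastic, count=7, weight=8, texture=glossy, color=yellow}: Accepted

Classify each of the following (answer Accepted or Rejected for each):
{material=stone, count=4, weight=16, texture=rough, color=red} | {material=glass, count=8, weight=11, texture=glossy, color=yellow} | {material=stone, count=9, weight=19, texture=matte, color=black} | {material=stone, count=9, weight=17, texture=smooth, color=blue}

Rejected, Accepted, Rejected, Rejected

The common property of the 'Accepted' items is: color is yellow. No 'Rejected' item has it.
{material=stone, count=4, weight=16, texture=rough, color=red}: color is red, does not satisfy this → Rejected.
{material=glass, count=8, weight=11, texture=glossy, color=yellow}: color is yellow, fits → Accepted.
{material=stone, count=9, weight=19, texture=matte, color=black}: color is black, does not satisfy this → Rejected.
{material=stone, count=9, weight=17, texture=smooth, color=blue}: color is blue, does not satisfy this → Rejected.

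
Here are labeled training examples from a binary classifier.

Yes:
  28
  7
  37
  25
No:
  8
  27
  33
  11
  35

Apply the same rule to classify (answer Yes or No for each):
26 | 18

No, No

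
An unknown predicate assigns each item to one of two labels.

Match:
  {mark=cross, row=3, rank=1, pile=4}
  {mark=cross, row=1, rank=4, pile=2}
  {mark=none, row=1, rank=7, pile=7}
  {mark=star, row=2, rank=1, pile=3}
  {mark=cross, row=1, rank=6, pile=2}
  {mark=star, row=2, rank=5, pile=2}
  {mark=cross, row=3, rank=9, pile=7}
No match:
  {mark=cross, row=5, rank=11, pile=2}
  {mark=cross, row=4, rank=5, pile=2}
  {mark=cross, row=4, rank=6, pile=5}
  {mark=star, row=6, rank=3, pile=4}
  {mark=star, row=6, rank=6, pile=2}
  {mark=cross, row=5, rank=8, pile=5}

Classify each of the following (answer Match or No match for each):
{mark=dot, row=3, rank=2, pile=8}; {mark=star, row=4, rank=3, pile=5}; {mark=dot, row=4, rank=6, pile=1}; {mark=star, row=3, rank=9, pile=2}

Match, No match, No match, Match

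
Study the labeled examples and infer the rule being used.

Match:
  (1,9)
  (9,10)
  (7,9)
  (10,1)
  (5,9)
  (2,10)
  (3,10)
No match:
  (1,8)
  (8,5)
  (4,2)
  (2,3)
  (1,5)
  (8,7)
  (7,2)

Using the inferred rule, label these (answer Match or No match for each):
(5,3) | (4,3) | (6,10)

Every 'Match' example satisfies: max ≥ 9. None of the 'No match' examples do.
(5,3) → max 5 → No match. (4,3) → max 4 → No match. (6,10) → max 10 → Match.

No match, No match, Match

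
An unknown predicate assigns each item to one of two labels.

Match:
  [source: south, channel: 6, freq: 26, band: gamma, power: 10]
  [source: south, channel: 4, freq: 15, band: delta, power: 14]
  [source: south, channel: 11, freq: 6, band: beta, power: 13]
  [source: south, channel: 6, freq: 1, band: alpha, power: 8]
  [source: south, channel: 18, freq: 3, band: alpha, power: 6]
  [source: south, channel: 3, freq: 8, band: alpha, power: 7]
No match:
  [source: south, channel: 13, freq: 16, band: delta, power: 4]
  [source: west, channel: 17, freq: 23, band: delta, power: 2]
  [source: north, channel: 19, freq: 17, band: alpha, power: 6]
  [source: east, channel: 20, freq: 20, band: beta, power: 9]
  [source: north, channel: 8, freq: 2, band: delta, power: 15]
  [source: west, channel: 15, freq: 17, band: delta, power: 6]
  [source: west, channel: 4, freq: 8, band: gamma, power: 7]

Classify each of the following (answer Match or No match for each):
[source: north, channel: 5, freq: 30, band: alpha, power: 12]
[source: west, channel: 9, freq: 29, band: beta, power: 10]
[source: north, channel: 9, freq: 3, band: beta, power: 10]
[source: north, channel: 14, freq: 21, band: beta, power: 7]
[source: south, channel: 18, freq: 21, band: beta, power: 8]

No match, No match, No match, No match, Match

A rule that fits every label: source is south AND power ≥ 6 — true of each 'Match' example, false of each 'No match' one.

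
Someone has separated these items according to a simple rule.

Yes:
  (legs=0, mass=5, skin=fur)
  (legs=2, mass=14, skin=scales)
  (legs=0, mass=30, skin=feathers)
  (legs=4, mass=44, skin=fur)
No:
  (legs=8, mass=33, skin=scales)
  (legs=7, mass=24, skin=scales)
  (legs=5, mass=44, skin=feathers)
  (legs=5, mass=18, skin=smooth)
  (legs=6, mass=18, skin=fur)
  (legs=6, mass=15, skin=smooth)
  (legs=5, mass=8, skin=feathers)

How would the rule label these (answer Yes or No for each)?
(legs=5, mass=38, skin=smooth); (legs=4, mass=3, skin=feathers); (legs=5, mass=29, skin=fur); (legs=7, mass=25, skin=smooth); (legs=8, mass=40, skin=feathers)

No, Yes, No, No, No

The pattern is that an item is 'Yes' exactly when: legs ≤ 4.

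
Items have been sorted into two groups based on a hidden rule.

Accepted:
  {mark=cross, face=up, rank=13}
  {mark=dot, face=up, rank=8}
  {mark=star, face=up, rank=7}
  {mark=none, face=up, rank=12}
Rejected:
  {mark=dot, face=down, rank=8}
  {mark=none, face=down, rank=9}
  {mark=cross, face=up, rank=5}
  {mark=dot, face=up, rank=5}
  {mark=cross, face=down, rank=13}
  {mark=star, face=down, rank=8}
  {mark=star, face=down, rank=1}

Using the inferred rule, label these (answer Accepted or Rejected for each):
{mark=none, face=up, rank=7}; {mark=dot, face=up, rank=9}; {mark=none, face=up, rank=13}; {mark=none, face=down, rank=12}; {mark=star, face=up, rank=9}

The simplest hypothesis consistent with all the labels is: face is up AND rank ≥ 7.
{mark=none, face=up, rank=7} → face is up, rank = 7 → Accepted.
{mark=dot, face=up, rank=9} → face is up, rank = 9 → Accepted.
{mark=none, face=up, rank=13} → face is up, rank = 13 → Accepted.
{mark=none, face=down, rank=12} → face is down, rank = 12 → Rejected.
{mark=star, face=up, rank=9} → face is up, rank = 9 → Accepted.

Accepted, Accepted, Accepted, Rejected, Accepted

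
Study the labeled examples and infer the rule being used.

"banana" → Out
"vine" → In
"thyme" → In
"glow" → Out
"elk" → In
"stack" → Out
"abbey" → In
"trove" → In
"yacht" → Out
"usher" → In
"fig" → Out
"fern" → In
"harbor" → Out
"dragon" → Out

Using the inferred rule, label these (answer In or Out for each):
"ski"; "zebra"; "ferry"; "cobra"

Out, In, In, Out

'In' ⟺ contains 'e'.
Out: "ski", since no 'e'. In: "zebra", since has 'e'. In: "ferry", since has 'e'. Out: "cobra", since no 'e'.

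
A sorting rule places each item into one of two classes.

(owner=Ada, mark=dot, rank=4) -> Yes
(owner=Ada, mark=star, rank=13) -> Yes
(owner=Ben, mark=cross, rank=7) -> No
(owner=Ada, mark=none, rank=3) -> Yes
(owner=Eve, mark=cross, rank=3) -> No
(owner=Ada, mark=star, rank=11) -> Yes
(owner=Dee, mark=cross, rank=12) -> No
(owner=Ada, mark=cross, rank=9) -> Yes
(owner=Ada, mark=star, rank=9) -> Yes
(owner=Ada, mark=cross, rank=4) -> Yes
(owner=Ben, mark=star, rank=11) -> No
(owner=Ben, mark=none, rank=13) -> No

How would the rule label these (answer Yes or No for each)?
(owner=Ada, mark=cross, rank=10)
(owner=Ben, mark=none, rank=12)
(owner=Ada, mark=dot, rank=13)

Yes, No, Yes

The classifier is using: owner is Ada.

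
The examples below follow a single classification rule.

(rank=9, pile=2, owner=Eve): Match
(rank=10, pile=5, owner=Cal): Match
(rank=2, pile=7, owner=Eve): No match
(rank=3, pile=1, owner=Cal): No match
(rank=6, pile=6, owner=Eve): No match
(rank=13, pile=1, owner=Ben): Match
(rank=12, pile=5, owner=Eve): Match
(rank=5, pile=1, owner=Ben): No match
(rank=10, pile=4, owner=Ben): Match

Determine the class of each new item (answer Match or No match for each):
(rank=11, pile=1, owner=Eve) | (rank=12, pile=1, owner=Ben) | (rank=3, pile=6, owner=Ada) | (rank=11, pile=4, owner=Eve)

Match, Match, No match, Match

The simplest hypothesis consistent with all the labels is: rank ≥ 9.
(rank=11, pile=1, owner=Eve): rank = 11, fits → Match. (rank=12, pile=1, owner=Ben): rank = 12, fits → Match. (rank=3, pile=6, owner=Ada): rank = 3, does not fit → No match. (rank=11, pile=4, owner=Eve): rank = 11, fits → Match.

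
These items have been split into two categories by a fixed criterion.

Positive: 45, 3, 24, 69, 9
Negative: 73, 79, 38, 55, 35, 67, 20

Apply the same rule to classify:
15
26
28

The pattern is that an item is 'Positive' exactly when: multiple of 3.

Positive, Negative, Negative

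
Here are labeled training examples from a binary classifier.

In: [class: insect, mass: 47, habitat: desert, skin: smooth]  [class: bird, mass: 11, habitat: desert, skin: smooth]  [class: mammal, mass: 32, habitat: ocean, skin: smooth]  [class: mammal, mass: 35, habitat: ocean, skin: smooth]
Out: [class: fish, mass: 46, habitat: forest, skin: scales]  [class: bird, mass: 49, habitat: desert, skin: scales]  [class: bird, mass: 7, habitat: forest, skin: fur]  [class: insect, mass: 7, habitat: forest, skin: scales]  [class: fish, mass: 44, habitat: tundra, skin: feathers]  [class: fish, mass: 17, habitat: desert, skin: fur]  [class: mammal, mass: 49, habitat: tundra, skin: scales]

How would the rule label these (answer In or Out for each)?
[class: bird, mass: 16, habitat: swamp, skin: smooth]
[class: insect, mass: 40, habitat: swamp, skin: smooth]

The common property of the 'In' items is: skin is smooth. No 'Out' item has it.
[class: bird, mass: 16, habitat: swamp, skin: smooth]: skin is smooth, passes → In. [class: insect, mass: 40, habitat: swamp, skin: smooth]: skin is smooth, passes → In.

In, In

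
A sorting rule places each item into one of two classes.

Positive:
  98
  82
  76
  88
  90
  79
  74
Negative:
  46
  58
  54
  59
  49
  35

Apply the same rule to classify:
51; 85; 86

Negative, Positive, Positive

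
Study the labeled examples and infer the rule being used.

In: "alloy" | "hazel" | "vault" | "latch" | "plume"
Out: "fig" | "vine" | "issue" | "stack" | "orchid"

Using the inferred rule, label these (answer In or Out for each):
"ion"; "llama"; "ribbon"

Out, In, Out

The rule appears to be: contains 'l'.
Out: "ion", since no 'l'. In: "llama", since has 'l'. Out: "ribbon", since no 'l'.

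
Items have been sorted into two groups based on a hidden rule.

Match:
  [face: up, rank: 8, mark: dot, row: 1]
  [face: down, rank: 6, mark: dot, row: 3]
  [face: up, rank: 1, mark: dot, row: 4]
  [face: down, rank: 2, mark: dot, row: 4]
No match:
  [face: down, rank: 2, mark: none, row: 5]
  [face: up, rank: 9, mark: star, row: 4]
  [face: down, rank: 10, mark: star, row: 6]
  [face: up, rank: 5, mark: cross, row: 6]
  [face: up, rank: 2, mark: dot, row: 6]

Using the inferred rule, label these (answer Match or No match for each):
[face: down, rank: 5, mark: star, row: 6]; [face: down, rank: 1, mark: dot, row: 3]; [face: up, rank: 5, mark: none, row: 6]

No match, Match, No match

One predicate separates the groups cleanly: mark is dot AND row ≤ 4.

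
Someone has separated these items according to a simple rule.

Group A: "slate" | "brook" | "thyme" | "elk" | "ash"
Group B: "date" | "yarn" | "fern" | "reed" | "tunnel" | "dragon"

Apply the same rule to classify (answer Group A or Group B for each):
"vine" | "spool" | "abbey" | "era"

Group B, Group A, Group A, Group A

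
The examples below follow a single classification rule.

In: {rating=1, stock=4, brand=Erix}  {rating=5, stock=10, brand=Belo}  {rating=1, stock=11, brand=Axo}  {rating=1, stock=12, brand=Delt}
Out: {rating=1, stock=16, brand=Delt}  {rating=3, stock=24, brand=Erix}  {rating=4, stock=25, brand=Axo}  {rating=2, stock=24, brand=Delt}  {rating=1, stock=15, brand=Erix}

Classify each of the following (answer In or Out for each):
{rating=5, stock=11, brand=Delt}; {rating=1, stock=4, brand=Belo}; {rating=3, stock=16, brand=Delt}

In, In, Out

Rule: stock ≤ 12. This holds for each 'In' example and fails for each 'Out' one.
In: {rating=5, stock=11, brand=Delt}, since stock = 11.
In: {rating=1, stock=4, brand=Belo}, since stock = 4.
Out: {rating=3, stock=16, brand=Delt}, since stock = 16.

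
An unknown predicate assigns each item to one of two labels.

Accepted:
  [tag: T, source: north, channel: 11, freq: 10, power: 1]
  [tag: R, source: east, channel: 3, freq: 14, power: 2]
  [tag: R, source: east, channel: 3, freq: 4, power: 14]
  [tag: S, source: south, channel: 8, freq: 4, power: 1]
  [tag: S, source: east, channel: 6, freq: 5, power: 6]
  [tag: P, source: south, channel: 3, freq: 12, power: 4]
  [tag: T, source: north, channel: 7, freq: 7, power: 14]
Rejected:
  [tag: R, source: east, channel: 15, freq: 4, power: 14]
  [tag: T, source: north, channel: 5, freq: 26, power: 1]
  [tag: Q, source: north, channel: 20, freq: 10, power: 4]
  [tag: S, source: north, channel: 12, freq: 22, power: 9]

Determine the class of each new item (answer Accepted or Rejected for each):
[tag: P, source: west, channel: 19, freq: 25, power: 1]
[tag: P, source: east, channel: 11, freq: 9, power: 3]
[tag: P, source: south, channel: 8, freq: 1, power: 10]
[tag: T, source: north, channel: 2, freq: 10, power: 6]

Rejected, Accepted, Accepted, Accepted

The classifier is using: channel ≤ 11 AND freq ≤ 14.
[tag: P, source: west, channel: 19, freq: 25, power: 1] — channel = 19, freq = 25, hence Rejected.
[tag: P, source: east, channel: 11, freq: 9, power: 3] — channel = 11, freq = 9, hence Accepted.
[tag: P, source: south, channel: 8, freq: 1, power: 10] — channel = 8, freq = 1, hence Accepted.
[tag: T, source: north, channel: 2, freq: 10, power: 6] — channel = 2, freq = 10, hence Accepted.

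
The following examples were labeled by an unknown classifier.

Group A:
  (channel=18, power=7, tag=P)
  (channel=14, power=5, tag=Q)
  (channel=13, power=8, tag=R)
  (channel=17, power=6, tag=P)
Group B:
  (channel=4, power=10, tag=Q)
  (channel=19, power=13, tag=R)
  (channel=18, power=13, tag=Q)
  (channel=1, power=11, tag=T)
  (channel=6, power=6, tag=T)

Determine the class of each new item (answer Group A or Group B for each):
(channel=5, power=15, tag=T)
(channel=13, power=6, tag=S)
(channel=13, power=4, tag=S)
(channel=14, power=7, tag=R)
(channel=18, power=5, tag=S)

The classifier is using: power ≤ 8 AND channel ≥ 13.
(channel=5, power=15, tag=T) → power = 15, channel = 5 → Group B.
(channel=13, power=6, tag=S) → power = 6, channel = 13 → Group A.
(channel=13, power=4, tag=S) → power = 4, channel = 13 → Group A.
(channel=14, power=7, tag=R) → power = 7, channel = 14 → Group A.
(channel=18, power=5, tag=S) → power = 5, channel = 18 → Group A.

Group B, Group A, Group A, Group A, Group A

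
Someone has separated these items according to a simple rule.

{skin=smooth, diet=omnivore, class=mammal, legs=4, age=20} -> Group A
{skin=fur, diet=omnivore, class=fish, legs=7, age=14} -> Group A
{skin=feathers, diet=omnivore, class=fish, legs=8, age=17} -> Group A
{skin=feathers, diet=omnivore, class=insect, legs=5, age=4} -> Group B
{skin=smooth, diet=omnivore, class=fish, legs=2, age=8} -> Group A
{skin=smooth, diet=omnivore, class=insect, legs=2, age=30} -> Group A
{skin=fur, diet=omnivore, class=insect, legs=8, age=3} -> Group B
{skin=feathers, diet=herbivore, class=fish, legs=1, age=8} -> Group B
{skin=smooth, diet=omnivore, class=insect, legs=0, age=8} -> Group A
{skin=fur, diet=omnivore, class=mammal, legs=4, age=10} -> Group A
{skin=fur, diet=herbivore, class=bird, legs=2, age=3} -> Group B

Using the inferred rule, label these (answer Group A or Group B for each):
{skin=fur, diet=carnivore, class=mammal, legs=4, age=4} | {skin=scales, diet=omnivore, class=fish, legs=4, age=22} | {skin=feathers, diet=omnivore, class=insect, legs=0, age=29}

Group B, Group A, Group A

A rule that fits every label: diet is omnivore AND age ≥ 8 — true of each 'Group A' example, false of each 'Group B' one.
{skin=fur, diet=carnivore, class=mammal, legs=4, age=4}: diet is carnivore, age = 4, does not satisfy this → Group B. {skin=scales, diet=omnivore, class=fish, legs=4, age=22}: diet is omnivore, age = 22, satisfies this → Group A. {skin=feathers, diet=omnivore, class=insect, legs=0, age=29}: diet is omnivore, age = 29, satisfies this → Group A.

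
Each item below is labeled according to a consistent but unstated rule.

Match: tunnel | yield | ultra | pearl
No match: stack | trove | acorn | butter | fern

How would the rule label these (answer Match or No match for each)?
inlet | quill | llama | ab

Match, Match, Match, No match

The common property of the 'Match' items is: contains 'l'. No 'No match' item has it.
inlet — has 'l', hence Match.
quill — has 'l', hence Match.
llama — has 'l', hence Match.
ab — no 'l', hence No match.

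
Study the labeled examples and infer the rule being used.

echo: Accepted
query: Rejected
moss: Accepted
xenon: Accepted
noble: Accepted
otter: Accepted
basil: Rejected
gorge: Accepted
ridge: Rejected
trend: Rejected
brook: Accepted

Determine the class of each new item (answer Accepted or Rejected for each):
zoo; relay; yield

Looking at the examples, the only property every 'Accepted' case has and every 'Rejected' case lacks is: contains 'o'.

Accepted, Rejected, Rejected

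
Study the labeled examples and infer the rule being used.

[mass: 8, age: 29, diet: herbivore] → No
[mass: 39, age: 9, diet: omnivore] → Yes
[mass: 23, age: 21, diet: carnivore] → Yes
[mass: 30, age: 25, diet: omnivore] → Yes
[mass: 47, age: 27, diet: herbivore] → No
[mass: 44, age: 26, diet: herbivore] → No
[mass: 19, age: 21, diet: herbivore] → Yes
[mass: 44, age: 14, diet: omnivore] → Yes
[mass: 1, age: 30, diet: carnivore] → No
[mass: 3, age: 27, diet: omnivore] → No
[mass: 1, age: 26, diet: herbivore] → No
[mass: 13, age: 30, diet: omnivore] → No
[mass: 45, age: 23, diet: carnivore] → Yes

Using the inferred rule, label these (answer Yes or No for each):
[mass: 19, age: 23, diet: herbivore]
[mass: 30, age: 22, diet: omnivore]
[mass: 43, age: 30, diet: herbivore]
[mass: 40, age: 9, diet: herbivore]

The distinguishing property — age ≤ 25 — holds for all the 'Yes' cases and none of the 'No' cases.
[mass: 19, age: 23, diet: herbivore] — age = 23, hence Yes.
[mass: 30, age: 22, diet: omnivore] — age = 22, hence Yes.
[mass: 43, age: 30, diet: herbivore] — age = 30, hence No.
[mass: 40, age: 9, diet: herbivore] — age = 9, hence Yes.

Yes, Yes, No, Yes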